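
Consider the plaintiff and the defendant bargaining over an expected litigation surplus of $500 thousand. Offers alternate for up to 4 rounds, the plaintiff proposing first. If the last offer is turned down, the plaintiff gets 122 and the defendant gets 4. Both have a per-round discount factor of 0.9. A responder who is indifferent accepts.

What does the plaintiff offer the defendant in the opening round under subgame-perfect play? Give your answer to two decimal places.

Round 4 (the defendant proposes): the plaintiff gets 122 if talks fail, so the defendant offers 122 and keeps 378.
Round 3 (the plaintiff proposes): the defendant can get 378 next round, worth 0.9 × 378 = 340.2 now; the plaintiff offers that and keeps 159.8.
Round 2 (the defendant proposes): the plaintiff can get 159.8 next round, worth 0.9 × 159.8 = 143.82 now. The defendant offers 143.82 and keeps 500 − 143.82 = 356.18.
Round 1 (the plaintiff proposes): the defendant can get 356.18 next round, worth 0.9 × 356.18 = 320.562 now; the plaintiff offers that and keeps 179.438.

320.56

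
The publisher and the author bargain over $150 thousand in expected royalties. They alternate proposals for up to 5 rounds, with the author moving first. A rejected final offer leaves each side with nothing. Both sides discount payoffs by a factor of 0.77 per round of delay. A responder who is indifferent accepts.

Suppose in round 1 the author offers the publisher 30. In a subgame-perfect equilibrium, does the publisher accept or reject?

Round 5 (the author proposes): the publisher will accept anything ≥ 0, so the author offers 0 and keeps 150.
Round 4 (the publisher proposes): the author can get 150 next round, worth 0.77 × 150 = 115.5 now. The publisher offers 115.5 and keeps 150 − 115.5 = 34.5.
Round 3 (the author proposes): the publisher can get 34.5 next round, worth 0.77 × 34.5 = 26.565 now. The author offers 26.565 and keeps 150 − 26.565 = 123.435.
Round 2 (the publisher proposes): the author can get 123.435 next round, worth 0.77 × 123.435 = 95.04495 now; the publisher offers that and keeps 54.95505.
So by rejecting in round 1, the publisher gets 54.95505 next round, worth 0.77 × 54.95505 = 42.3153885 now.
Offer 30 < 42.3153885, so the publisher rejects.

Reject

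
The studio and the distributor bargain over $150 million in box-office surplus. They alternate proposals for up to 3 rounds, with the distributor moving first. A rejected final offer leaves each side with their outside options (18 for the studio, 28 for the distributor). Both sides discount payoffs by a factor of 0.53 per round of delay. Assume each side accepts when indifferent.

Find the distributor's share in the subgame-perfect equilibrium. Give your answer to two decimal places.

Round 3 (the distributor proposes): the studio gets 18 if talks fail, so the distributor offers 18 and keeps 132.
Round 2 (the studio proposes): the distributor can get 132 next round, worth 0.53 × 132 = 69.96 now, so the studio offers 69.96, keeping 80.04.
Round 1 (the distributor proposes): the studio can get 80.04 next round, worth 0.53 × 80.04 = 42.4212 now. The distributor offers 42.4212 and keeps 150 − 42.4212 = 107.5788.

107.58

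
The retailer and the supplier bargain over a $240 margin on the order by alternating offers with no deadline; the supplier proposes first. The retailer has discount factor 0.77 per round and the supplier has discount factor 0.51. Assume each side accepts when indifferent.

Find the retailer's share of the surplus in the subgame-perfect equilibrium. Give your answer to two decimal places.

149.11

In a stationary SPE each proposer offers the other exactly their discounted continuation value.
If the supplier keeps x when proposing and the retailer keeps y when proposing, then x = 240 − 0.77y and y = 240 − 0.51x.
Solving: x = 240(1 − 0.77) / (1 − 0.51·0.77) = 55.2 / 0.6073 ≈ 90.8941.
The retailer gets 240 − 90.8941 ≈ 149.1059.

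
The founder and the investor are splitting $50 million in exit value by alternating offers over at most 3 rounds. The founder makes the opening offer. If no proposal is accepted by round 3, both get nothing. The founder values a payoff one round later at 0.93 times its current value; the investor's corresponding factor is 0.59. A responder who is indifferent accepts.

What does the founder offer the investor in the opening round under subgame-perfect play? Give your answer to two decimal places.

Round 3 (the founder proposes): rejection yields 0 for the investor; the founder offers 0 and keeps 50.
Round 2 (the investor proposes): the founder can get 50 next round, worth 0.93 × 50 = 46.5 now, so the investor offers 46.5, keeping 3.5.
Round 1 (the founder proposes): the investor can get 3.5 next round, worth 0.59 × 3.5 = 2.065 now. The founder offers 2.065 and keeps 50 − 2.065 = 47.935.

2.07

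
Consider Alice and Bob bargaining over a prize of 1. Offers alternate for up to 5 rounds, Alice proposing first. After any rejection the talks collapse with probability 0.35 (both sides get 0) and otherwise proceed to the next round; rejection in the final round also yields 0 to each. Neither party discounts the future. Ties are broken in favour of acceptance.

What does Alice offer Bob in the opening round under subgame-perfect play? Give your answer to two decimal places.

0.32

Round 5 (Alice proposes): Bob will accept anything ≥ 0, so Alice offers 0 and keeps 1.
Round 4 (Bob proposes): rejecting gives Alice an expected 0.65 × 1 = 0.65. Bob offers 0.65 and keeps 1 − 0.65 = 0.35.
Round 3 (Alice proposes): rejecting gives Bob an expected 0.65 × 0.35 = 0.2275. Alice offers 0.2275 and keeps 1 − 0.2275 = 0.7725.
Round 2 (Bob proposes): rejecting gives Alice an expected 0.65 × 0.7725 = 0.502125. Bob offers 0.502125 and keeps 1 − 0.502125 = 0.497875.
Round 1 (Alice proposes): rejecting gives Bob an expected 0.65 × 0.497875 = 0.32361875; Alice offers that and keeps 0.67638125.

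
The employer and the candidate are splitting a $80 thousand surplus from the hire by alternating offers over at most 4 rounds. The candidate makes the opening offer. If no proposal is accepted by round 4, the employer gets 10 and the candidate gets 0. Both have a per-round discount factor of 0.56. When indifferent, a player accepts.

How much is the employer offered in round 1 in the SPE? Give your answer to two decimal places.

Round 4 (the employer proposes): the candidate will accept anything ≥ 0, so the employer offers 0 and keeps 80.
Round 3 (the candidate proposes): the employer can get 80 next round, worth 0.56 × 80 = 44.8 now; the candidate offers that and keeps 35.2.
Round 2 (the employer proposes): the candidate can get 35.2 next round, worth 0.56 × 35.2 = 19.712 now, so the employer offers 19.712, keeping 60.288.
Round 1 (the candidate proposes): the employer can get 60.288 next round, worth 0.56 × 60.288 = 33.76128 now. The candidate offers 33.76128 and keeps 80 − 33.76128 = 46.23872.

33.76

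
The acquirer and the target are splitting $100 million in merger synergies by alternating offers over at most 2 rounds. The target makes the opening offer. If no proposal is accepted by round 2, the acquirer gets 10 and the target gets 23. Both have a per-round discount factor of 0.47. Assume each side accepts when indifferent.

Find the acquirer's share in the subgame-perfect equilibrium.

Solve by backward induction from round 2.
Round 2 (the acquirer proposes): the target gets 23 if talks fail, so the acquirer offers 23 and keeps 77.
Round 1 (the target proposes): the acquirer can get 77 next round, worth 0.47 × 77 = 36.19 now. The target offers 36.19 and keeps 100 − 36.19 = 63.81.

36.19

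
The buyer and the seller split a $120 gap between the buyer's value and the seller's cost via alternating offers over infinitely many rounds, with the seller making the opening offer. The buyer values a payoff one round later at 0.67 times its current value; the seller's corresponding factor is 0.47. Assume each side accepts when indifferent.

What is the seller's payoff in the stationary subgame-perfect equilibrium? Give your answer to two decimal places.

57.80

When the seller proposes, the buyer accepts any offer worth at least 0.67 times what the buyer would get by proposing next round; and vice versa.
This gives x = 120 − 0.67y and y = 120 − 0.47x, where x and y are each side's share when it proposes.
Hence (1 − 0.67·0.47)x = 120(1 − 0.67), i.e. 0.6851·x = 39.6.
x ≈ 57.8018; the buyer's share is 120 − x ≈ 62.1982.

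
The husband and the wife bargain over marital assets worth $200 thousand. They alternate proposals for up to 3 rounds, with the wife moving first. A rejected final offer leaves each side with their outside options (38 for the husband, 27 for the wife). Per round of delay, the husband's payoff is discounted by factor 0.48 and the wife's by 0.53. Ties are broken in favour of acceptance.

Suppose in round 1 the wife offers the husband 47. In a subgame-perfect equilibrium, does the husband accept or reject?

Round 3 (the wife proposes): the husband gets 38 if talks fail, so the wife offers 38 and keeps 162.
Round 2 (the husband proposes): the wife can get 162 next round, worth 0.53 × 162 = 85.86 now. The husband offers 85.86 and keeps 200 − 85.86 = 114.14.
So by rejecting in round 1, the husband gets 114.14 next round, worth 0.48 × 114.14 = 54.7872 now.
Offer 47 < 54.7872, so the husband rejects.

Reject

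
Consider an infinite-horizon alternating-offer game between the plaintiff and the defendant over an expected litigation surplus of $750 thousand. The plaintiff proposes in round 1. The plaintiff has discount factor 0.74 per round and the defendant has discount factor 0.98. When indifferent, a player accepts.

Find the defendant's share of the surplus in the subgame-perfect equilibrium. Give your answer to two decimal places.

In a stationary SPE each proposer offers the other exactly their discounted continuation value.
If the plaintiff keeps x when proposing and the defendant keeps y when proposing, then x = 750 − 0.98y and y = 750 − 0.74x.
Solving: x = 750(1 − 0.98) / (1 − 0.74·0.98) = 15 / 0.2748 ≈ 54.5852.
The defendant gets 750 − 54.5852 ≈ 695.4148.

695.41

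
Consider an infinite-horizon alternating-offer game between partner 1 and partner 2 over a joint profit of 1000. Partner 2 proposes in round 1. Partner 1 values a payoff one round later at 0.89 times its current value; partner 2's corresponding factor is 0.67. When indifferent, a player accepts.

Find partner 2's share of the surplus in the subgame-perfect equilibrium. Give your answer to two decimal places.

In a stationary SPE each proposer offers the other exactly their discounted continuation value.
If partner 2 keeps x when proposing and partner 1 keeps y when proposing, then x = 1000 − 0.89y and y = 1000 − 0.67x.
Solving: x = 1000(1 − 0.89) / (1 − 0.67·0.89) = 110 / 0.4037 ≈ 272.4796.
Partner 1 gets 1000 − 272.4796 ≈ 727.5204.

272.48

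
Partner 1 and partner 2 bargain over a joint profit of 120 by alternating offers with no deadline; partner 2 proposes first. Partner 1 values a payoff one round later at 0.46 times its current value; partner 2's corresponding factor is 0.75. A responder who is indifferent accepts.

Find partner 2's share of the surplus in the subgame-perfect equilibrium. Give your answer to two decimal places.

In a stationary SPE each proposer offers the other exactly their discounted continuation value.
If partner 2 keeps x when proposing and partner 1 keeps y when proposing, then x = 120 − 0.46y and y = 120 − 0.75x.
Solving: x = 120(1 − 0.46) / (1 − 0.75·0.46) = 64.8 / 0.655 ≈ 98.9313.
Partner 1 gets 120 − 98.9313 ≈ 21.0687.

98.93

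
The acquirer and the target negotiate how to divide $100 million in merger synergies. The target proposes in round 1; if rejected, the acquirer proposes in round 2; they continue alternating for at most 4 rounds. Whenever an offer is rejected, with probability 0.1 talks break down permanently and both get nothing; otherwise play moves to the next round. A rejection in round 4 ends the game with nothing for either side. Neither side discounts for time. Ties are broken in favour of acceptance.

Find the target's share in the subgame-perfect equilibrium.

18.1

By backward induction:
Round 4 (the acquirer proposes): rejection yields 0 for the target; the acquirer offers 0 and keeps 100.
Round 3 (the target proposes): rejecting gives the acquirer an expected 0.9 × 100 = 90. The target offers 90 and keeps 100 − 90 = 10.
Round 2 (the acquirer proposes): rejecting gives the target an expected 0.9 × 10 = 9. The acquirer offers 9 and keeps 100 − 9 = 91.
Round 1 (the target proposes): rejecting gives the acquirer an expected 0.9 × 91 = 81.9. The target offers 81.9 and keeps 100 − 81.9 = 18.1.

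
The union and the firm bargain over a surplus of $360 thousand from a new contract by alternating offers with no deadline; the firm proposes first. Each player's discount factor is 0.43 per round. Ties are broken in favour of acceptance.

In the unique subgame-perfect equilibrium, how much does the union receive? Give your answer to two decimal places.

Let x be the firm's share when the firm proposes and y be the union's share when the union proposes.
The union accepts iff offered ≥ 0.43·y, so x = 360 − 0.43y. Symmetrically y = 360 − 0.43x.
Substituting: x = 360 − 0.43(360 − 0.43x), giving x(1 − 0.43·0.43) = 360(1 − 0.43).
So x = 360 × 0.57 / 0.8151 ≈ 251.7483, and the union receives 360 − x ≈ 108.2517.

108.25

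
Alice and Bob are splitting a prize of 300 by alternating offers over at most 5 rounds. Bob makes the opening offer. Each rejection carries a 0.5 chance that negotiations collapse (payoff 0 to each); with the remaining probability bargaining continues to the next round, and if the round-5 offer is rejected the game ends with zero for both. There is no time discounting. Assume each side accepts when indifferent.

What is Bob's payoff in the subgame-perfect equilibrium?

206.25

Round 5 (Bob proposes): rejection yields 0 for Alice; Bob offers 0 and keeps 300.
Round 4 (Alice proposes): rejecting gives Bob an expected 0.5 × 300 = 150, so Alice offers 150, keeping 150.
Round 3 (Bob proposes): rejecting gives Alice an expected 0.5 × 150 = 75, so Bob offers 75, keeping 225.
Round 2 (Alice proposes): rejecting gives Bob an expected 0.5 × 225 = 112.5. Alice offers 112.5 and keeps 300 − 112.5 = 187.5.
Round 1 (Bob proposes): rejecting gives Alice an expected 0.5 × 187.5 = 93.75; Bob offers that and keeps 206.25.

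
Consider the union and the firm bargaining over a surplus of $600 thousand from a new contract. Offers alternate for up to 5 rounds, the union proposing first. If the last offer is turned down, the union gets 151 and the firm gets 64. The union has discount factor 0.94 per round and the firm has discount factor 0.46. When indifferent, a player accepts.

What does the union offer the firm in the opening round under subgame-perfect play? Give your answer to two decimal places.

Round 5 (the union proposes): the firm gets 64 if talks fail, so the union offers 64 and keeps 536.
Round 4 (the firm proposes): the union can get 536 next round, worth 0.94 × 536 = 503.84 now, so the firm offers 503.84, keeping 96.16.
Round 3 (the union proposes): the firm can get 96.16 next round, worth 0.46 × 96.16 = 44.2336 now; the union offers that and keeps 555.7664.
Round 2 (the firm proposes): the union can get 555.7664 next round, worth 0.94 × 555.7664 = 522.420416 now. The firm offers 522.420416 and keeps 600 − 522.420416 = 77.579584.
Round 1 (the union proposes): the firm can get 77.579584 next round, worth 0.46 × 77.579584 = 35.68660864 now, so the union offers 35.68660864, keeping 564.31339136.

35.69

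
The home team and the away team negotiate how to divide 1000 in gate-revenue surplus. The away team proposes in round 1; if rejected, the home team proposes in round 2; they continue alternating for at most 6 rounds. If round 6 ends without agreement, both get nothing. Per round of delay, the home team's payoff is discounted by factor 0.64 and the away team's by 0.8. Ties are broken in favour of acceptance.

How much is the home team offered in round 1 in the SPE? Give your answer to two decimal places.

Round 6 (the home team proposes): rejection yields 0 for the away team; the home team offers 0 and keeps 1000.
Round 5 (the away team proposes): the home team can get 1000 next round, worth 0.64 × 1000 = 640 now, so the away team offers 640, keeping 360.
Round 4 (the home team proposes): the away team can get 360 next round, worth 0.8 × 360 = 288 now; the home team offers that and keeps 712.
Round 3 (the away team proposes): the home team can get 712 next round, worth 0.64 × 712 = 455.68 now; the away team offers that and keeps 544.32.
Round 2 (the home team proposes): the away team can get 544.32 next round, worth 0.8 × 544.32 = 435.456 now, so the home team offers 435.456, keeping 564.544.
Round 1 (the away team proposes): the home team can get 564.544 next round, worth 0.64 × 564.544 = 361.30816 now; the away team offers that and keeps 638.69184.

361.31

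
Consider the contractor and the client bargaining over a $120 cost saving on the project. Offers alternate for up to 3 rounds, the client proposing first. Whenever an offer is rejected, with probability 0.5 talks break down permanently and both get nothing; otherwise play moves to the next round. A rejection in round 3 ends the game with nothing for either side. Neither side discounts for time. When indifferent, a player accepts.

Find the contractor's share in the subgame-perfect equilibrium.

30

By backward induction:
Round 3 (the client proposes): the contractor will accept anything ≥ 0, so the client offers 0 and keeps 120.
Round 2 (the contractor proposes): rejecting gives the client an expected 0.5 × 120 = 60, so the contractor offers 60, keeping 60.
Round 1 (the client proposes): rejecting gives the contractor an expected 0.5 × 60 = 30, so the client offers 30, keeping 90.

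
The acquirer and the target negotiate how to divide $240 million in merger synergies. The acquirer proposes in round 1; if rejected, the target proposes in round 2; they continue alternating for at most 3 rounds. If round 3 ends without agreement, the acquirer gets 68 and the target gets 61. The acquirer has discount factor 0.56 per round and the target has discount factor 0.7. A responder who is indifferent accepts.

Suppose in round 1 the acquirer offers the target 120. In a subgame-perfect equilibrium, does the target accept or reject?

Round 3 (the acquirer proposes): the target gets 61 if talks fail, so the acquirer offers 61 and keeps 179.
Round 2 (the target proposes): the acquirer can get 179 next round, worth 0.56 × 179 = 100.24 now. The target offers 100.24 and keeps 240 − 100.24 = 139.76.
So by rejecting in round 1, the target gets 139.76 next round, worth 0.7 × 139.76 = 97.832 now.
Offer 120 ≥ 97.832, so the target accepts.

Accept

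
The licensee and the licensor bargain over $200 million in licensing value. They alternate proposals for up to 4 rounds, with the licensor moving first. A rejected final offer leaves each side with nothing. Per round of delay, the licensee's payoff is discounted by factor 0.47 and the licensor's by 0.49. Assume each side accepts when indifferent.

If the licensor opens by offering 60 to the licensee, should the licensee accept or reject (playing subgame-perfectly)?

Reject

Round 4 (the licensee proposes): rejection yields 0 for the licensor; the licensee offers 0 and keeps 200.
Round 3 (the licensor proposes): the licensee can get 200 next round, worth 0.47 × 200 = 94 now; the licensor offers that and keeps 106.
Round 2 (the licensee proposes): the licensor can get 106 next round, worth 0.49 × 106 = 51.94 now. The licensee offers 51.94 and keeps 200 − 51.94 = 148.06.
So by rejecting in round 1, the licensee gets 148.06 next round, worth 0.47 × 148.06 = 69.5882 now.
Offer 60 < 69.5882, so the licensee rejects.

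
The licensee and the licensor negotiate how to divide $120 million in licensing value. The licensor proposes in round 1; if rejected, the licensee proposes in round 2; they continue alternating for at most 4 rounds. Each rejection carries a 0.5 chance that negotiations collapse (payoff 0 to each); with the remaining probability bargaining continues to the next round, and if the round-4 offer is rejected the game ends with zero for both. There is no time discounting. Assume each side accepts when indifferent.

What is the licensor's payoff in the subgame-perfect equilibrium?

75

Round 4 (the licensee proposes): rejection yields 0 for the licensor; the licensee offers 0 and keeps 120.
Round 3 (the licensor proposes): rejecting gives the licensee an expected 0.5 × 120 = 60. The licensor offers 60 and keeps 120 − 60 = 60.
Round 2 (the licensee proposes): rejecting gives the licensor an expected 0.5 × 60 = 30, so the licensee offers 30, keeping 90.
Round 1 (the licensor proposes): rejecting gives the licensee an expected 0.5 × 90 = 45; the licensor offers that and keeps 75.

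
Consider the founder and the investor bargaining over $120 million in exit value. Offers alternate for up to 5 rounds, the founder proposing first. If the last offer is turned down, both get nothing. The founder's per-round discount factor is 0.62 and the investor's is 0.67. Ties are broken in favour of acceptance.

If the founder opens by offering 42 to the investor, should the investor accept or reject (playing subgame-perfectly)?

Reject

Round 5 (the founder proposes): rejection yields 0 for the investor; the founder offers 0 and keeps 120.
Round 4 (the investor proposes): the founder can get 120 next round, worth 0.62 × 120 = 74.4 now, so the investor offers 74.4, keeping 45.6.
Round 3 (the founder proposes): the investor can get 45.6 next round, worth 0.67 × 45.6 = 30.552 now; the founder offers that and keeps 89.448.
Round 2 (the investor proposes): the founder can get 89.448 next round, worth 0.62 × 89.448 = 55.45776 now, so the investor offers 55.45776, keeping 64.54224.
So by rejecting in round 1, the investor gets 64.54224 next round, worth 0.67 × 64.54224 = 43.2433008 now.
Offer 42 < 43.2433008, so the investor rejects.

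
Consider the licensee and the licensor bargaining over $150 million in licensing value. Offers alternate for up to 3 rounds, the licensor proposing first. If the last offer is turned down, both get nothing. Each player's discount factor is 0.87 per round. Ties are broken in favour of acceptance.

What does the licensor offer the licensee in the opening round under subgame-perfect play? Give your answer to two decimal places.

16.97

By backward induction:
Round 3 (the licensor proposes): the licensee will accept anything ≥ 0, so the licensor offers 0 and keeps 150.
Round 2 (the licensee proposes): the licensor can get 150 next round, worth 0.87 × 150 = 130.5 now; the licensee offers that and keeps 19.5.
Round 1 (the licensor proposes): the licensee can get 19.5 next round, worth 0.87 × 19.5 = 16.965 now. The licensor offers 16.965 and keeps 150 − 16.965 = 133.035.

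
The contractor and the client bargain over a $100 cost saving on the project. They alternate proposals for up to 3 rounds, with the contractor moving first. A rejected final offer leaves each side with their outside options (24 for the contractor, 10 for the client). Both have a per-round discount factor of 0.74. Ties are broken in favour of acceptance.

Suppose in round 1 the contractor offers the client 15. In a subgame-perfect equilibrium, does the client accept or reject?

Work out the client's continuation value if the offer is rejected.
Round 3 (the contractor proposes): the client gets 10 if talks fail, so the contractor offers 10 and keeps 90.
Round 2 (the client proposes): the contractor can get 90 next round, worth 0.74 × 90 = 66.6 now, so the client offers 66.6, keeping 33.4.
So by rejecting in round 1, the client gets 33.4 next round, worth 0.74 × 33.4 = 24.716 now.
Offer 15 < 24.716, so the client rejects.

Reject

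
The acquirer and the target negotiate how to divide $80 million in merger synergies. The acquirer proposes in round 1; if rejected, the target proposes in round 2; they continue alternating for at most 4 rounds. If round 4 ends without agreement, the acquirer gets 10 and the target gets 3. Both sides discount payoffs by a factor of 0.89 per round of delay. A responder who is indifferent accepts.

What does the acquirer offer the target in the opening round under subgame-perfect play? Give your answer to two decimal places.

Round 4 (the target proposes): the acquirer gets 10 if talks fail, so the target offers 10 and keeps 70.
Round 3 (the acquirer proposes): the target can get 70 next round, worth 0.89 × 70 = 62.3 now; the acquirer offers that and keeps 17.7.
Round 2 (the target proposes): the acquirer can get 17.7 next round, worth 0.89 × 17.7 = 15.753 now; the target offers that and keeps 64.247.
Round 1 (the acquirer proposes): the target can get 64.247 next round, worth 0.89 × 64.247 = 57.17983 now. The acquirer offers 57.17983 and keeps 80 − 57.17983 = 22.82017.

57.18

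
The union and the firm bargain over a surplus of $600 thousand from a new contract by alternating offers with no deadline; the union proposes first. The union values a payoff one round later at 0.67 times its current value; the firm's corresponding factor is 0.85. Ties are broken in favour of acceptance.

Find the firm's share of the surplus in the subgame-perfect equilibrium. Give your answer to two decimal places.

390.94

When the union proposes, the firm accepts any offer worth at least 0.85 times what the firm would get by proposing next round; and vice versa.
This gives x = 600 − 0.85y and y = 600 − 0.67x, where x and y are each side's share when it proposes.
Hence (1 − 0.85·0.67)x = 600(1 − 0.85), i.e. 0.4305·x = 90.
x ≈ 209.0592; the firm's share is 600 − x ≈ 390.9408.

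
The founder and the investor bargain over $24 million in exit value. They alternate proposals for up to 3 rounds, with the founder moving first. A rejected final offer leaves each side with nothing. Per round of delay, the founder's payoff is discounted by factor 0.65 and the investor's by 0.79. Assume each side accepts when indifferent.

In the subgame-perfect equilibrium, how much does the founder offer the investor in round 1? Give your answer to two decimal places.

Round 3 (the founder proposes): rejection yields 0 for the investor; the founder offers 0 and keeps 24.
Round 2 (the investor proposes): the founder can get 24 next round, worth 0.65 × 24 = 15.6 now. The investor offers 15.6 and keeps 24 − 15.6 = 8.4.
Round 1 (the founder proposes): the investor can get 8.4 next round, worth 0.79 × 8.4 = 6.636 now. The founder offers 6.636 and keeps 24 − 6.636 = 17.364.

6.64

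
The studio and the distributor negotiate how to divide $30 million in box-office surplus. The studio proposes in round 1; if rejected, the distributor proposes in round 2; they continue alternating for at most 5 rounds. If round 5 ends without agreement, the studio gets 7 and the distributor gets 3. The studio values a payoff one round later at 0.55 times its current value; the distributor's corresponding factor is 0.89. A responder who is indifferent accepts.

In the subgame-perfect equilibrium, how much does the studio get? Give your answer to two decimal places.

11.38

By backward induction:
Round 5 (the studio proposes): the distributor gets 3 if talks fail, so the studio offers 3 and keeps 27.
Round 4 (the distributor proposes): the studio can get 27 next round, worth 0.55 × 27 = 14.85 now, so the distributor offers 14.85, keeping 15.15.
Round 3 (the studio proposes): the distributor can get 15.15 next round, worth 0.89 × 15.15 = 13.4835 now. The studio offers 13.4835 and keeps 30 − 13.4835 = 16.5165.
Round 2 (the distributor proposes): the studio can get 16.5165 next round, worth 0.55 × 16.5165 = 9.084075 now; the distributor offers that and keeps 20.915925.
Round 1 (the studio proposes): the distributor can get 20.915925 next round, worth 0.89 × 20.915925 = 18.61517325 now; the studio offers that and keeps 11.38482675.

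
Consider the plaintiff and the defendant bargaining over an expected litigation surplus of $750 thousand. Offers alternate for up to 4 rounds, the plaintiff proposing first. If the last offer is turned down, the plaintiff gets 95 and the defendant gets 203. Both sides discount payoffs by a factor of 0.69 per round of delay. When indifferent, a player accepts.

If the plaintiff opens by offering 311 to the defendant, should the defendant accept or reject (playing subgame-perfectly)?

Reject

Work out the defendant's continuation value if the offer is rejected.
Round 4 (the defendant proposes): the plaintiff gets 95 if talks fail, so the defendant offers 95 and keeps 655.
Round 3 (the plaintiff proposes): the defendant can get 655 next round, worth 0.69 × 655 = 451.95 now, so the plaintiff offers 451.95, keeping 298.05.
Round 2 (the defendant proposes): the plaintiff can get 298.05 next round, worth 0.69 × 298.05 = 205.6545 now. The defendant offers 205.6545 and keeps 750 − 205.6545 = 544.3455.
So by rejecting in round 1, the defendant gets 544.3455 next round, worth 0.69 × 544.3455 = 375.598395 now.
Offer 311 < 375.598395, so the defendant rejects.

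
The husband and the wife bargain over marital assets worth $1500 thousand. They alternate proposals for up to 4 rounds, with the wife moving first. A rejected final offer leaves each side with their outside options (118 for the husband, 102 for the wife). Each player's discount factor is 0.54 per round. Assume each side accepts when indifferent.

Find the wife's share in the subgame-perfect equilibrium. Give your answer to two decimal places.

Round 4 (the husband proposes): the wife gets 102 if talks fail, so the husband offers 102 and keeps 1398.
Round 3 (the wife proposes): the husband can get 1398 next round, worth 0.54 × 1398 = 754.92 now. The wife offers 754.92 and keeps 1500 − 754.92 = 745.08.
Round 2 (the husband proposes): the wife can get 745.08 next round, worth 0.54 × 745.08 = 402.3432 now, so the husband offers 402.3432, keeping 1097.6568.
Round 1 (the wife proposes): the husband can get 1097.6568 next round, worth 0.54 × 1097.6568 = 592.734672 now. The wife offers 592.734672 and keeps 1500 − 592.734672 = 907.265328.

907.27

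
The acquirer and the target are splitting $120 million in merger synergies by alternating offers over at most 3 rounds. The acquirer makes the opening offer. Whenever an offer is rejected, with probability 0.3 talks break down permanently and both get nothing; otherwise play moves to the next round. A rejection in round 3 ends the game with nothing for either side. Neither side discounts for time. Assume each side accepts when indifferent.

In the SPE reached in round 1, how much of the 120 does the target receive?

By backward induction:
Round 3 (the acquirer proposes): the target will accept anything ≥ 0, so the acquirer offers 0 and keeps 120.
Round 2 (the target proposes): rejecting gives the acquirer an expected 0.7 × 120 = 84, so the target offers 84, keeping 36.
Round 1 (the acquirer proposes): rejecting gives the target an expected 0.7 × 36 = 25.2; the acquirer offers that and keeps 94.8.

25.2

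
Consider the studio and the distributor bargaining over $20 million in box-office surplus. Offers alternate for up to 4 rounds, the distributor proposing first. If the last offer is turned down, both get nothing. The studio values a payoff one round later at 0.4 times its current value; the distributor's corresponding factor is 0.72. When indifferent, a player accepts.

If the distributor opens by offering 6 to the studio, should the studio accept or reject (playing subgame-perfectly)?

Work out the studio's continuation value if the offer is rejected.
Round 4 (the studio proposes): rejection yields 0 for the distributor; the studio offers 0 and keeps 20.
Round 3 (the distributor proposes): the studio can get 20 next round, worth 0.4 × 20 = 8 now. The distributor offers 8 and keeps 20 − 8 = 12.
Round 2 (the studio proposes): the distributor can get 12 next round, worth 0.72 × 12 = 8.64 now. The studio offers 8.64 and keeps 20 − 8.64 = 11.36.
So by rejecting in round 1, the studio gets 11.36 next round, worth 0.4 × 11.36 = 4.544 now.
Offer 6 ≥ 4.544, so the studio accepts.

Accept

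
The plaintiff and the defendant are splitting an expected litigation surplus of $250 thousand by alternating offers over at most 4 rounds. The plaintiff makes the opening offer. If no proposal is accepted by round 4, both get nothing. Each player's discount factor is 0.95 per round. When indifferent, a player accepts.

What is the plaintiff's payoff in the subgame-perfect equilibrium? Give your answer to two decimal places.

23.78

Round 4 (the defendant proposes): rejection yields 0 for the plaintiff; the defendant offers 0 and keeps 250.
Round 3 (the plaintiff proposes): the defendant can get 250 next round, worth 0.95 × 250 = 237.5 now, so the plaintiff offers 237.5, keeping 12.5.
Round 2 (the defendant proposes): the plaintiff can get 12.5 next round, worth 0.95 × 12.5 = 11.875 now; the defendant offers that and keeps 238.125.
Round 1 (the plaintiff proposes): the defendant can get 238.125 next round, worth 0.95 × 238.125 = 226.21875 now, so the plaintiff offers 226.21875, keeping 23.78125.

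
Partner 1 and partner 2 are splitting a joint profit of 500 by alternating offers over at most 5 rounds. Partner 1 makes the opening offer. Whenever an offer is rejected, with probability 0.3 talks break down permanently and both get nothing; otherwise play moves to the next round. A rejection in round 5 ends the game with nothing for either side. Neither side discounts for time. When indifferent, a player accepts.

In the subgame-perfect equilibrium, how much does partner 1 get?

By backward induction:
Round 5 (partner 1 proposes): rejection yields 0 for partner 2; partner 1 offers 0 and keeps 500.
Round 4 (partner 2 proposes): rejecting gives partner 1 an expected 0.7 × 500 = 350, so partner 2 offers 350, keeping 150.
Round 3 (partner 1 proposes): rejecting gives partner 2 an expected 0.7 × 150 = 105. Partner 1 offers 105 and keeps 500 − 105 = 395.
Round 2 (partner 2 proposes): rejecting gives partner 1 an expected 0.7 × 395 = 276.5, so partner 2 offers 276.5, keeping 223.5.
Round 1 (partner 1 proposes): rejecting gives partner 2 an expected 0.7 × 223.5 = 156.45, so partner 1 offers 156.45, keeping 343.55.

343.55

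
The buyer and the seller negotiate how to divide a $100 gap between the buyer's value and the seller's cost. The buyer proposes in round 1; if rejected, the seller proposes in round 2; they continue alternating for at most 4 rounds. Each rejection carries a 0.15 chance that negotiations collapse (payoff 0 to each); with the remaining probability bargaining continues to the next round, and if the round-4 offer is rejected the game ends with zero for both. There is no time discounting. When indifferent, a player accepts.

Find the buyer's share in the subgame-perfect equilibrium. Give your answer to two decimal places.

25.84

By backward induction:
Round 4 (the seller proposes): the buyer will accept anything ≥ 0, so the seller offers 0 and keeps 100.
Round 3 (the buyer proposes): rejecting gives the seller an expected 0.85 × 100 = 85; the buyer offers that and keeps 15.
Round 2 (the seller proposes): rejecting gives the buyer an expected 0.85 × 15 = 12.75. The seller offers 12.75 and keeps 100 − 12.75 = 87.25.
Round 1 (the buyer proposes): rejecting gives the seller an expected 0.85 × 87.25 = 74.1625. The buyer offers 74.1625 and keeps 100 − 74.1625 = 25.8375.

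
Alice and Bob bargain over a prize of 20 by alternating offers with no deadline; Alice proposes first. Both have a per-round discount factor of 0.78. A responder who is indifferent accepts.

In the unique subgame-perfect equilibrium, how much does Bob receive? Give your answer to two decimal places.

In a stationary SPE each proposer offers the other exactly their discounted continuation value.
If Alice keeps x when proposing and Bob keeps y when proposing, then x = 20 − 0.78y and y = 20 − 0.78x.
Solving: x = 20(1 − 0.78) / (1 − 0.78·0.78) = 4.4 / 0.3916 ≈ 11.2360.
Bob gets 20 − 11.2360 ≈ 8.7640.

8.76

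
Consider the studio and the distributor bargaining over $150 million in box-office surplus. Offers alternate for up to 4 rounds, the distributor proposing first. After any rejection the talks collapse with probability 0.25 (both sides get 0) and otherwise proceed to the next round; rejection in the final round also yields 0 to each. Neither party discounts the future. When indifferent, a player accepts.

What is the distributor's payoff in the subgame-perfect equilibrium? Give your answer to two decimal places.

Round 4 (the studio proposes): rejection yields 0 for the distributor; the studio offers 0 and keeps 150.
Round 3 (the distributor proposes): rejecting gives the studio an expected 0.75 × 150 = 112.5; the distributor offers that and keeps 37.5.
Round 2 (the studio proposes): rejecting gives the distributor an expected 0.75 × 37.5 = 28.125; the studio offers that and keeps 121.875.
Round 1 (the distributor proposes): rejecting gives the studio an expected 0.75 × 121.875 = 91.40625. The distributor offers 91.40625 and keeps 150 − 91.40625 = 58.59375.

58.59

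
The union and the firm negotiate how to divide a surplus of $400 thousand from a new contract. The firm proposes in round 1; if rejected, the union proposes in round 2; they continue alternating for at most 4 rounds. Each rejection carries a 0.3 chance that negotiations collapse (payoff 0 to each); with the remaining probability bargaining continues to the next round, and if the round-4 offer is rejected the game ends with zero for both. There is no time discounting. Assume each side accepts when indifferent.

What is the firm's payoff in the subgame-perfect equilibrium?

178.8

By backward induction:
Round 4 (the union proposes): the firm will accept anything ≥ 0, so the union offers 0 and keeps 400.
Round 3 (the firm proposes): rejecting gives the union an expected 0.7 × 400 = 280; the firm offers that and keeps 120.
Round 2 (the union proposes): rejecting gives the firm an expected 0.7 × 120 = 84, so the union offers 84, keeping 316.
Round 1 (the firm proposes): rejecting gives the union an expected 0.7 × 316 = 221.2, so the firm offers 221.2, keeping 178.8.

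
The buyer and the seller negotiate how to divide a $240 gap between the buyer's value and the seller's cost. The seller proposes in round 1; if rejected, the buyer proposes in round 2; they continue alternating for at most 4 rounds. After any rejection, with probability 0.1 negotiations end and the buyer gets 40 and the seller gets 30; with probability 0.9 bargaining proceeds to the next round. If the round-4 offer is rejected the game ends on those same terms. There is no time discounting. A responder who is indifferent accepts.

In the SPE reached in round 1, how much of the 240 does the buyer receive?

179.23

By backward induction:
Round 4 (the buyer proposes): the seller gets 30 if talks fail, so the buyer offers 30 and keeps 210.
Round 3 (the seller proposes): rejecting gives the buyer an expected 0.9 × 210 + 0.1 × 40 = 193, so the seller offers 193, keeping 47.
Round 2 (the buyer proposes): rejecting gives the seller an expected 0.9 × 47 + 0.1 × 30 = 45.3, so the buyer offers 45.3, keeping 194.7.
Round 1 (the seller proposes): rejecting gives the buyer an expected 0.9 × 194.7 + 0.1 × 40 = 179.23. The seller offers 179.23 and keeps 240 − 179.23 = 60.77.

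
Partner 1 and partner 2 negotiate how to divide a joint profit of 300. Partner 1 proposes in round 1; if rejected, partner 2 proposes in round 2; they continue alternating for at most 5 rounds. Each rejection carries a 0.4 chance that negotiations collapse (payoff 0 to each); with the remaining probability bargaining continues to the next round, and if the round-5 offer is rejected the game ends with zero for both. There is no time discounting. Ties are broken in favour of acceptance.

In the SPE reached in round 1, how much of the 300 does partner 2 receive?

97.92

Round 5 (partner 1 proposes): rejection yields 0 for partner 2; partner 1 offers 0 and keeps 300.
Round 4 (partner 2 proposes): rejecting gives partner 1 an expected 0.6 × 300 = 180, so partner 2 offers 180, keeping 120.
Round 3 (partner 1 proposes): rejecting gives partner 2 an expected 0.6 × 120 = 72, so partner 1 offers 72, keeping 228.
Round 2 (partner 2 proposes): rejecting gives partner 1 an expected 0.6 × 228 = 136.8; partner 2 offers that and keeps 163.2.
Round 1 (partner 1 proposes): rejecting gives partner 2 an expected 0.6 × 163.2 = 97.92; partner 1 offers that and keeps 202.08.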